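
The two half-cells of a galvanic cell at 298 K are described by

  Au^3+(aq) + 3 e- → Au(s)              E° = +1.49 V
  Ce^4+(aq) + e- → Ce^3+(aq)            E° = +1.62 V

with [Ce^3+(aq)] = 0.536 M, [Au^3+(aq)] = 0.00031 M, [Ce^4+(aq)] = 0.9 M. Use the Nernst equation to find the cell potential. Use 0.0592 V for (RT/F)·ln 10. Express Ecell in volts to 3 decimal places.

+0.213 V

Ce⁴⁺/Ce³⁺ is reduced (cathode, E° = +1.62 V) and Au³⁺/Au is oxidized (anode).
The standard potential is +1.62 − (+1.49) = +0.13 V and the balanced reaction transfers n = 3 electrons.
Balancing gives 3 Ce^4+(aq) + Au(s) → 3 Ce^3+(aq) + Au^3+(aq); hence Q = ([Ce^3+(aq)]^3·[Au^3+(aq)]) / [Ce^4+(aq)]^3 = 6.55×10^−5 (log Q = −4.184).
Applying E = E° − (RT ln10/nF)·log Q gives +0.13 − (0.0592/3)(−4.184) = +0.213 V.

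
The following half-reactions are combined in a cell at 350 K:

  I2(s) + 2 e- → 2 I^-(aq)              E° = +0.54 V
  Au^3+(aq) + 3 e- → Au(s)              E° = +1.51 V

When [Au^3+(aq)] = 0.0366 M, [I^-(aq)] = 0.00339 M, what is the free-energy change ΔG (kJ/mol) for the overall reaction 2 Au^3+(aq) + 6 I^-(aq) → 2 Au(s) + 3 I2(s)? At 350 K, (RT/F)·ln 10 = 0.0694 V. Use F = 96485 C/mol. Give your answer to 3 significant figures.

E°cell = +1.51 − (+0.54) = +0.97 V; the balanced reaction transfers n = 6 electrons.
Here Q = 1 / ([Au^3+(aq)]^2·[I^-(aq)]^6) = 4.92×10^17 (log Q = 17.692), giving E = +0.97 − (0.0694/6)·(17.692) = +0.7654 V.
ΔG = −nFE = −(6)(96485)(+0.7654) J/mol = −443 kJ/mol.

−443 kJ/mol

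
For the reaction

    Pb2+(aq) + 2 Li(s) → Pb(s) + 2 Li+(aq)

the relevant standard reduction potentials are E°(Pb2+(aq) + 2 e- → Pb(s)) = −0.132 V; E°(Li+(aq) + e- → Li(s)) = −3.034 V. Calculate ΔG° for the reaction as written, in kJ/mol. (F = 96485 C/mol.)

In the reaction as written Pb2+(aq) is reduced, so the Pb²⁺/Pb couple is the cathode and Li⁺/Li is the anode.
E°cell = −0.132 − (−3.034) = +2.902 V; balancing electrons gives n = 2.
ΔG° = −nFE°cell = −(2)(96485)(+2.902) J/mol = −560 kJ/mol.

−560 kJ/mol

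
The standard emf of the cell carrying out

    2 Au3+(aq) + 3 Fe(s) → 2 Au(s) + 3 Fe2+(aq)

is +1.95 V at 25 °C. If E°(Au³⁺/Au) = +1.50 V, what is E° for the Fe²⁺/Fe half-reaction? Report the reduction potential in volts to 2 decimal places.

In the reaction as written the Au³⁺/Au couple is reduced (cathode) and Fe²⁺/Fe is oxidized (anode), so E°cell = E°(Au³⁺/Au) − E°(Fe²⁺/Fe).
E°(Fe²⁺/Fe) = E°(cathode) − E°cell = +1.50 − (+1.95) = −0.45 V.

−0.45 V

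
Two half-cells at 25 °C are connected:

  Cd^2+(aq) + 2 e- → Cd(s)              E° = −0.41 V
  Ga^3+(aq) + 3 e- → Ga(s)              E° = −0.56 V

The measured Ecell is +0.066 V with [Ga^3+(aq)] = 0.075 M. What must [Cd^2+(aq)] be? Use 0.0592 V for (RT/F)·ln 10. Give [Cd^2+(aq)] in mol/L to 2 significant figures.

0.00026 M

Cd²⁺/Cd is the cathode (higher E°); E°cell = −0.41 − (−0.56) = +0.15 V with n = 6.
From the Nernst equation, log Q = n(E° − E)/0.0592 = 6·(+0.15 − (+0.066))/0.0592 = 8.514.
For 3 Cd^2+(aq) + 2 Ga(s) → 3 Cd(s) + 2 Ga^3+(aq), the reaction quotient is Q = [Ga^3+(aq)]^2 / [Cd^2+(aq)]^3.
Substituting the known concentrations and solving, log [Cd^2+(aq)] = −3.588 and [Cd^2+(aq)] = 0.00026 M.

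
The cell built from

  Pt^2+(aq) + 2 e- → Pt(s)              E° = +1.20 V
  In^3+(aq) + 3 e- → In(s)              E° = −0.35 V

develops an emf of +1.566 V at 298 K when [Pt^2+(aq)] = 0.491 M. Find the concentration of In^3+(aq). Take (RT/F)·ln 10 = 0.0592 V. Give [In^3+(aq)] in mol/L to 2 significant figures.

0.053 M

Pt²⁺/Pt is the cathode (higher E°); E°cell = +1.20 − (−0.35) = +1.55 V with n = 6.
From the Nernst equation, log Q = n(E° − E)/0.0592 = 6·(+1.55 − (+1.566))/0.0592 = −1.622.
For 3 Pt^2+(aq) + 2 In(s) → 3 Pt(s) + 2 In^3+(aq), the reaction quotient is Q = [In^3+(aq)]^2 / [Pt^2+(aq)]^3.
Isolating [In^3+(aq)] in Q = 10^{−1.622} yields log [In^3+(aq)] = −1.274, i.e. 0.053 M.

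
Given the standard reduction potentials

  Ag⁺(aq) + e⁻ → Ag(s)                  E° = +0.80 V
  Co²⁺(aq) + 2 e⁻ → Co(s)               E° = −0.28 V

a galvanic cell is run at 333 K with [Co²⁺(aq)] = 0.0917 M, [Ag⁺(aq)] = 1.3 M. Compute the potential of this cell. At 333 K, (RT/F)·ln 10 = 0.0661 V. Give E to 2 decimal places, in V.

The Ag⁺/Ag couple has the more positive E°, so it is the cathode; Co²⁺/Co is the anode.
The standard potential is +0.80 − (−0.28) = +1.08 V and the balanced reaction transfers n = 2 electrons.
For the overall reaction 2 Ag⁺(aq) + Co(s) → 2 Ag(s) + Co²⁺(aq), Q = [Co²⁺(aq)] / [Ag⁺(aq)]^2 = 0.0543, giving log Q = −1.266.
Applying E = E° − (RT ln10/nF)·log Q gives +1.08 − (0.0661/2)(−1.266) = +1.12 V.

+1.12 V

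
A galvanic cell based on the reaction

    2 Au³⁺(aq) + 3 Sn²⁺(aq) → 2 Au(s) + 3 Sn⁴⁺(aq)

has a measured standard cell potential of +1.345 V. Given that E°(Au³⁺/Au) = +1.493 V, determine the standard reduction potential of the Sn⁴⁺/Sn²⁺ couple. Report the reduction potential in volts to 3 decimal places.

+0.148 V

In the reaction as written the Au³⁺/Au couple is reduced (cathode) and Sn⁴⁺/Sn²⁺ is oxidized (anode), so E°cell = E°(Au³⁺/Au) − E°(Sn⁴⁺/Sn²⁺).
E°(Sn⁴⁺/Sn²⁺) = E°(cathode) − E°cell = +1.493 − (+1.345) = +0.148 V.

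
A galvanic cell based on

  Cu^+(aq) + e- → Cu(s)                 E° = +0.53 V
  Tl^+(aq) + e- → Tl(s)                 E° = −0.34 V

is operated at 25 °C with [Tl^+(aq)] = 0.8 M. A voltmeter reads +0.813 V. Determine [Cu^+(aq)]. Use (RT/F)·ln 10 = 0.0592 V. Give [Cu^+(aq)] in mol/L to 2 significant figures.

With Cu⁺/Cu at the cathode and Tl⁺/Tl at the anode, E°cell = +0.53 − (−0.34) = +0.87 V (n = 1).
Rearranging E = E° − (0.0592/n)·log Q gives log Q = 1(+0.87 − (+0.813))/0.0592 = 0.963.
The balanced reaction is Cu^+(aq) + Tl(s) → Cu(s) + Tl^+(aq), so Q = [Tl^+(aq)] / [Cu^+(aq)].
Isolating [Cu^+(aq)] in Q = 10^{0.963} yields log [Cu^+(aq)] = −1.060, i.e. 0.087 M.

0.087 M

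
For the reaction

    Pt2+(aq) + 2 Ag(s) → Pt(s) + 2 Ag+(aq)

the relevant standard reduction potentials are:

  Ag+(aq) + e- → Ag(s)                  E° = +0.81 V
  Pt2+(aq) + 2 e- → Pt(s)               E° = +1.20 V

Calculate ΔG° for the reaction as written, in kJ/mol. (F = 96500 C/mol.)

−75.3 kJ/mol

In the reaction as written Pt2+(aq) is reduced, so the Pt²⁺/Pt couple is the cathode and Ag⁺/Ag is the anode.
E°cell = +1.20 − (+0.81) = +0.39 V; balancing electrons gives n = 2.
ΔG° = −nFE°cell = −(2)(96500)(+0.39) J/mol = −75.3 kJ/mol.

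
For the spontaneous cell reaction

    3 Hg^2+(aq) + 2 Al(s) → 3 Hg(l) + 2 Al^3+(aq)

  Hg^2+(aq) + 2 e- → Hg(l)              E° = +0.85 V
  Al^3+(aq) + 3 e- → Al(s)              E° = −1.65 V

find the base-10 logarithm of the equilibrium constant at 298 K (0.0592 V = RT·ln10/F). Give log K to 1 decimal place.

log K = 253.4

The Hg²⁺/Hg couple is reduced (cathode); E°cell = +0.85 − (−1.65) = +2.50 V with n = 6.
At equilibrium E = 0, so log K = nE°cell / 0.0592 = (6)(+2.50) / 0.0592 = 253.4.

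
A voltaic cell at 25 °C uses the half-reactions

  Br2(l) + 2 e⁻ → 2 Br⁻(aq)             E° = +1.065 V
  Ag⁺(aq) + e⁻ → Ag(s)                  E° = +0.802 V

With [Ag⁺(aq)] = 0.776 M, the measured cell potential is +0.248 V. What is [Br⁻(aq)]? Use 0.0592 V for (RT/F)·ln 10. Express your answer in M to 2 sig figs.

With Br₂/Br⁻ at the cathode and Ag⁺/Ag at the anode, E°cell = +1.065 − (+0.802) = +0.263 V (n = 2).
From the Nernst equation, log Q = n(E° − E)/0.0592 = 2·(+0.263 − (+0.248))/0.0592 = 0.507.
Balancing electrons gives Br2(l) + 2 Ag(s) → 2 Br⁻(aq) + 2 Ag⁺(aq); thus Q = [Br⁻(aq)]^2·[Ag⁺(aq)]^2.
Solving for the unknown gives log [Br⁻(aq)] = 0.364, so [Br⁻(aq)] ≈ 2.3 M.

2.3 M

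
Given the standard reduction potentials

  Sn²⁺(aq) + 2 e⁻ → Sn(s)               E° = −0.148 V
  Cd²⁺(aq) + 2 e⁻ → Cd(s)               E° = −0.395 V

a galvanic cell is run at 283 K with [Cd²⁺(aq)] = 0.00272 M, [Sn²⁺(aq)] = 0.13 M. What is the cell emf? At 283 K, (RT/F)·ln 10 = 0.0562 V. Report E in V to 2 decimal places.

The Sn²⁺/Sn couple has the more positive E°, so it is the cathode; Cd²⁺/Cd is the anode.
The standard potential is −0.148 − (−0.395) = +0.247 V and the balanced reaction transfers n = 2 electrons.
The balanced reaction is Sn²⁺(aq) + Cd(s) → Sn(s) + Cd²⁺(aq), so Q = [Cd²⁺(aq)] / [Sn²⁺(aq)] = 0.0209 and log Q = −1.679.
Applying E = E° − (RT ln10/nF)·log Q gives +0.247 − (0.0562/2)(−1.679) = +0.29 V.

+0.29 V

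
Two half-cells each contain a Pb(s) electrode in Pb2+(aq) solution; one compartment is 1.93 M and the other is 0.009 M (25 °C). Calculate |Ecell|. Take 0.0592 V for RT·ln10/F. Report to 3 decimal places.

For a concentration cell E°cell = 0, since both electrodes use the same couple.
The compartment with the higher Pb2+(aq) concentration (1.93 M) acts as the cathode; ions are reduced there and produced at the dilute (0.009 M) anode.
With n = 2, Ecell = −(0.0592/2)·log([dilute]/[conc]) = −(0.0592/2)·log(0.009/1.93) = +0.069 V.

0.069 V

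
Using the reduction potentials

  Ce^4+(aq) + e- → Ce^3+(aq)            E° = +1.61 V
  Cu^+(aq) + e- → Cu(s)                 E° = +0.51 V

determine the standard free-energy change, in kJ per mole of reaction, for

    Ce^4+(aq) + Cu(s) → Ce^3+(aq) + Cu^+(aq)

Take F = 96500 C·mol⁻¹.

In the reaction as written Ce^4+(aq) is reduced, so the Ce⁴⁺/Ce³⁺ couple is the cathode and Cu⁺/Cu is the anode.
E°cell = +1.61 − (+0.51) = +1.10 V; balancing electrons gives n = 1.
ΔG° = −nFE°cell = −(1)(96500)(+1.10) J/mol = −106 kJ/mol.

−106 kJ/mol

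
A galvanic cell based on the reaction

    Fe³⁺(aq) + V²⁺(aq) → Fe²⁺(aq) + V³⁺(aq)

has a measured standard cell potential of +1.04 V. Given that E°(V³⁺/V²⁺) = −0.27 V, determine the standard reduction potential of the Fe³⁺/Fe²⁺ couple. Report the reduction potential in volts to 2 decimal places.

In the reaction as written the Fe³⁺/Fe²⁺ couple is reduced (cathode) and V³⁺/V²⁺ is oxidized (anode), so E°cell = E°(Fe³⁺/Fe²⁺) − E°(V³⁺/V²⁺).
E°(Fe³⁺/Fe²⁺) = E°cell + E°(anode) = +1.04 + (−0.27) = +0.77 V.

+0.77 V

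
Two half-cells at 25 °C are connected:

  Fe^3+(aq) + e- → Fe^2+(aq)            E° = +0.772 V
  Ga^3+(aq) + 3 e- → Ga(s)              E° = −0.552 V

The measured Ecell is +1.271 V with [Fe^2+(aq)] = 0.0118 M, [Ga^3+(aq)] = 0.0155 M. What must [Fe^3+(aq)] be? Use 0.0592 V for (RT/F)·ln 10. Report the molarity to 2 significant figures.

The Fe³⁺/Fe²⁺ couple has the larger reduction potential, so it is the cathode: E°cell = +0.772 − (−0.552) = +1.324 V and n = 3.
From the Nernst equation, log Q = n(E° − E)/0.0592 = 3·(+1.324 − (+1.271))/0.0592 = 2.686.
The balanced reaction is 3 Fe^3+(aq) + Ga(s) → 3 Fe^2+(aq) + Ga^3+(aq), so Q = ([Fe^2+(aq)]^3·[Ga^3+(aq)]) / [Fe^3+(aq)]^3.
Solving for the unknown gives log [Fe^3+(aq)] = −3.427, so [Fe^3+(aq)] ≈ 0.00037 M.

0.00037 M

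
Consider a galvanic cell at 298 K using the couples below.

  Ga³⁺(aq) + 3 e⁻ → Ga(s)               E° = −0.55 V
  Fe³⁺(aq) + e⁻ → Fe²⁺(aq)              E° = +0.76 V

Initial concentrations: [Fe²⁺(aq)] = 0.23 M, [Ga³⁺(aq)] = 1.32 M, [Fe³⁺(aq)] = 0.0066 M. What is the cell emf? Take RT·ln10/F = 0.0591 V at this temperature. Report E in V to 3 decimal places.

+1.216 V

The Fe³⁺/Fe²⁺ couple has the more positive E°, so it is the cathode; Ga³⁺/Ga is the anode.
E°cell = E°cat − E°an = +0.76 − (−0.55) = +1.31 V; n = 3.
Balancing gives 3 Fe³⁺(aq) + Ga(s) → 3 Fe²⁺(aq) + Ga³⁺(aq); hence Q = ([Fe²⁺(aq)]^3·[Ga³⁺(aq)]) / [Fe³⁺(aq)]^3 = 5.59×10^4 (log Q = 4.747).
By the Nernst equation, E = +1.31 − (0.0591/3)·(4.747) = +1.216 V.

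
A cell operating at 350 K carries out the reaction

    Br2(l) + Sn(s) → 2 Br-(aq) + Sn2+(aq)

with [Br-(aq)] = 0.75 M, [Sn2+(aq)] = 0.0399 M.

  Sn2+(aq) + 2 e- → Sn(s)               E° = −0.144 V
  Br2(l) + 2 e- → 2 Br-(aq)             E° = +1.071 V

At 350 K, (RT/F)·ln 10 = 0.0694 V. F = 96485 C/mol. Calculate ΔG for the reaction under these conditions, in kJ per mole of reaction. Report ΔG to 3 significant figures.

With Br₂/Br⁻ reduced at the cathode, E°cell = +1.071 − (−0.144) = +1.215 V and n = 2.
Here Q = [Br-(aq)]^2·[Sn2+(aq)] = 0.0224 (log Q = −1.649), giving E = +1.215 − (0.0694/2)·(−1.649) = +1.2722 V.
Finally ΔG = −nFE = −(2)(96485 C/mol)(+1.2722 V) = −245 kJ/mol.

−245 kJ/mol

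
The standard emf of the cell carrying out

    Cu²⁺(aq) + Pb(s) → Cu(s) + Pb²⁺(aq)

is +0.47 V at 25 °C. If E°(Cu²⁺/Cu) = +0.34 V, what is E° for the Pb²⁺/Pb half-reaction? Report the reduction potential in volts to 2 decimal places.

In the reaction as written the Cu²⁺/Cu couple is reduced (cathode) and Pb²⁺/Pb is oxidized (anode), so E°cell = E°(Cu²⁺/Cu) − E°(Pb²⁺/Pb).
E°(Pb²⁺/Pb) = E°(cathode) − E°cell = +0.34 − (+0.47) = −0.13 V.

−0.13 V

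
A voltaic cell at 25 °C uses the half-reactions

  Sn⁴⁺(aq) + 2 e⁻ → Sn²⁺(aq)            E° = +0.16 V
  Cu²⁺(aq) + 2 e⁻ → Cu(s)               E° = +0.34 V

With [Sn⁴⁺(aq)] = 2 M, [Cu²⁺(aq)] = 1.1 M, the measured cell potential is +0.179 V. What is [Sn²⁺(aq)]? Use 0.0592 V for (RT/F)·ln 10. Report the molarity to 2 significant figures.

The Cu²⁺/Cu couple has the larger reduction potential, so it is the cathode: E°cell = +0.34 − (+0.16) = +0.18 V and n = 2.
Rearranging E = E° − (0.0592/n)·log Q gives log Q = 2(+0.18 − (+0.179))/0.0592 = 0.034.
Balancing electrons gives Cu²⁺(aq) + Sn²⁺(aq) → Cu(s) + Sn⁴⁺(aq); thus Q = [Sn⁴⁺(aq)] / ([Cu²⁺(aq)]·[Sn²⁺(aq)]).
Isolating [Sn²⁺(aq)] in Q = 10^{0.034} yields log [Sn²⁺(aq)] = 0.226, i.e. 1.7 M.

1.7 M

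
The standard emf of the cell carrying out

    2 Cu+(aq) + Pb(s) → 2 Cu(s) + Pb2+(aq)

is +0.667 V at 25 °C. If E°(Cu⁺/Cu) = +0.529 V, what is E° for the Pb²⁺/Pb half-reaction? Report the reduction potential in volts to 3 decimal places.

−0.138 V

In the reaction as written the Cu⁺/Cu couple is reduced (cathode) and Pb²⁺/Pb is oxidized (anode), so E°cell = E°(Cu⁺/Cu) − E°(Pb²⁺/Pb).
E°(Pb²⁺/Pb) = E°(cathode) − E°cell = +0.529 − (+0.667) = −0.138 V.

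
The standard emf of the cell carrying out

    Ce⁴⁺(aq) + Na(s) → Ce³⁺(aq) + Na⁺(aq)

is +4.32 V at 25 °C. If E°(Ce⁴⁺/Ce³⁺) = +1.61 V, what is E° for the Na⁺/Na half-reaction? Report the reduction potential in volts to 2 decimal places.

In the reaction as written the Ce⁴⁺/Ce³⁺ couple is reduced (cathode) and Na⁺/Na is oxidized (anode), so E°cell = E°(Ce⁴⁺/Ce³⁺) − E°(Na⁺/Na).
E°(Na⁺/Na) = E°(cathode) − E°cell = +1.61 − (+4.32) = −2.71 V.

−2.71 V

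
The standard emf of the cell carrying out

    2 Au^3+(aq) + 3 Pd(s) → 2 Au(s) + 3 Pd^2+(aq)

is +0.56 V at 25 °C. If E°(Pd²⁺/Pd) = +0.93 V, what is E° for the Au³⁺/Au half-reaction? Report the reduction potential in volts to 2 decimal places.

In the reaction as written the Au³⁺/Au couple is reduced (cathode) and Pd²⁺/Pd is oxidized (anode), so E°cell = E°(Au³⁺/Au) − E°(Pd²⁺/Pd).
E°(Au³⁺/Au) = E°cell + E°(anode) = +0.56 + (+0.93) = +1.49 V.

+1.49 V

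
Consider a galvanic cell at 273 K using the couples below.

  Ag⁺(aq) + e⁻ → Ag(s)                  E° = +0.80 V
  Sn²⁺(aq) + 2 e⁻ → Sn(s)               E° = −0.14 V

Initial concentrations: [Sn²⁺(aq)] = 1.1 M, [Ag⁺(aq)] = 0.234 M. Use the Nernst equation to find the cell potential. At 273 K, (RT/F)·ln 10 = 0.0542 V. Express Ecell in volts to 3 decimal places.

Since E°(Ag⁺/Ag) > E°(Sn²⁺/Sn), Ag⁺/Ag serves as the cathode.
The standard potential is +0.80 − (−0.14) = +0.94 V and the balanced reaction transfers n = 2 electrons.
Balancing gives 2 Ag⁺(aq) + Sn(s) → 2 Ag(s) + Sn²⁺(aq); hence Q = [Sn²⁺(aq)] / [Ag⁺(aq)]^2 = 20.1 (log Q = 1.303).
E = E° − (0.0542/n)·log Q = +0.94 − (0.0542/2)(1.303) = +0.905 V.

+0.905 V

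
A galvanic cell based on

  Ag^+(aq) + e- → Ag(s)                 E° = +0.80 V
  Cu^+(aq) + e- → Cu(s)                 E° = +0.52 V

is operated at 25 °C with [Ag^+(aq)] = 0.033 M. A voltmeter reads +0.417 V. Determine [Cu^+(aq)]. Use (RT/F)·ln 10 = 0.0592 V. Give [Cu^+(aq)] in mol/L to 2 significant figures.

Ag⁺/Ag is the cathode (higher E°); E°cell = +0.80 − (+0.52) = +0.28 V with n = 1.
Since E = E° − (0.0592/n)·log Q, log Q = n(E° − E)/0.0592 = −2.314.
The balanced reaction is Ag^+(aq) + Cu(s) → Ag(s) + Cu^+(aq), so Q = [Cu^+(aq)] / [Ag^+(aq)].
Substituting the known concentrations and solving, log [Cu^+(aq)] = −3.795 and [Cu^+(aq)] = 0.00016 M.

0.00016 M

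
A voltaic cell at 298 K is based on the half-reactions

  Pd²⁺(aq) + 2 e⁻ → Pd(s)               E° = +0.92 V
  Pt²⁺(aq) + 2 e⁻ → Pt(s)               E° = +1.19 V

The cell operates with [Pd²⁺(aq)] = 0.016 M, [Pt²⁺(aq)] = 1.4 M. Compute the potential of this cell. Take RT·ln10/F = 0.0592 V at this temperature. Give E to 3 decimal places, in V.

Since E°(Pt²⁺/Pt) > E°(Pd²⁺/Pd), Pt²⁺/Pt serves as the cathode.
E°cell = +1.19 − (+0.92) = +0.27 V, with n = 2 electrons transferred.
Balancing gives Pt²⁺(aq) + Pd(s) → Pt(s) + Pd²⁺(aq); hence Q = [Pd²⁺(aq)] / [Pt²⁺(aq)] = 0.0114 (log Q = −1.942).
E = E° − (0.0592/n)·log Q = +0.27 − (0.0592/2)(−1.942) = +0.327 V.

+0.327 V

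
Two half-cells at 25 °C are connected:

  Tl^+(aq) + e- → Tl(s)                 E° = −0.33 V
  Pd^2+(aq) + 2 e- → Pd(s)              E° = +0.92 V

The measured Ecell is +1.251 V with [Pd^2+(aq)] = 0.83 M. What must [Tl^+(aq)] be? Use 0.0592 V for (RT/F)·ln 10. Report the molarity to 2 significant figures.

0.88 M

Pd²⁺/Pd is the cathode (higher E°); E°cell = +0.92 − (−0.33) = +1.25 V with n = 2.
Rearranging E = E° − (0.0592/n)·log Q gives log Q = 2(+1.25 − (+1.251))/0.0592 = −0.034.
For Pd^2+(aq) + 2 Tl(s) → Pd(s) + 2 Tl^+(aq), the reaction quotient is Q = [Tl^+(aq)]^2 / [Pd^2+(aq)].
Isolating [Tl^+(aq)] in Q = 10^{−0.034} yields log [Tl^+(aq)] = −0.057, i.e. 0.88 M.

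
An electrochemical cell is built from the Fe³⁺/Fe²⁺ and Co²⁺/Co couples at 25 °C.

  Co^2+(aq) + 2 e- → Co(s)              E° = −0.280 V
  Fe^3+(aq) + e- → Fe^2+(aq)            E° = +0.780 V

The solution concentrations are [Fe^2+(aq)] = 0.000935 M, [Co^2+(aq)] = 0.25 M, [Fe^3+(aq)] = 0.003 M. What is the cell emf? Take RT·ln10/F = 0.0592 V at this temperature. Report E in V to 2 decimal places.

Fe³⁺/Fe²⁺ is reduced (cathode, E° = +0.780 V) and Co²⁺/Co is oxidized (anode).
The standard potential is +0.780 − (−0.280) = +1.060 V and the balanced reaction transfers n = 2 electrons.
For the overall reaction 2 Fe^3+(aq) + Co(s) → 2 Fe^2+(aq) + Co^2+(aq), Q = ([Fe^2+(aq)]^2·[Co^2+(aq)]) / [Fe^3+(aq)]^2 = 0.0243, giving log Q = −1.615.
Applying E = E° − (RT ln10/nF)·log Q gives +1.060 − (0.0592/2)(−1.615) = +1.11 V.

+1.11 V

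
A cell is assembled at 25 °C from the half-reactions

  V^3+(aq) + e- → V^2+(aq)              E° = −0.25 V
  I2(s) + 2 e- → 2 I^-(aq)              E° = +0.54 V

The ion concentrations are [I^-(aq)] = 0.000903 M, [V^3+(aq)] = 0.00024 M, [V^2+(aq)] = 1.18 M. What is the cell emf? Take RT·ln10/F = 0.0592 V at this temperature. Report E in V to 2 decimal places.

The I₂/I⁻ couple has the more positive E°, so it is the cathode; V³⁺/V²⁺ is the anode.
The standard potential is +0.54 − (−0.25) = +0.79 V and the balanced reaction transfers n = 2 electrons.
Balancing gives I2(s) + 2 V^2+(aq) → 2 I^-(aq) + 2 V^3+(aq); hence Q = ([I^-(aq)]^2·[V^3+(aq)]^2) / [V^2+(aq)]^2 = 3.37×10^−14 (log Q = −13.472).
Applying E = E° − (RT ln10/nF)·log Q gives +0.79 − (0.0592/2)(−13.472) = +1.19 V.

+1.19 V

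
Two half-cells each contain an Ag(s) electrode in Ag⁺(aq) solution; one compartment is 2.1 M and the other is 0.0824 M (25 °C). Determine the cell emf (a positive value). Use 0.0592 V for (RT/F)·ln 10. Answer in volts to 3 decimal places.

For a concentration cell E°cell = 0, since both electrodes use the same couple.
The compartment with the higher Ag⁺(aq) concentration (2.1 M) acts as the cathode; ions are reduced there and produced at the dilute (0.0824 M) anode.
With n = 1, Ecell = −(0.0592/1)·log([dilute]/[conc]) = −(0.0592/1)·log(0.0824/2.1) = +0.083 V.

0.083 V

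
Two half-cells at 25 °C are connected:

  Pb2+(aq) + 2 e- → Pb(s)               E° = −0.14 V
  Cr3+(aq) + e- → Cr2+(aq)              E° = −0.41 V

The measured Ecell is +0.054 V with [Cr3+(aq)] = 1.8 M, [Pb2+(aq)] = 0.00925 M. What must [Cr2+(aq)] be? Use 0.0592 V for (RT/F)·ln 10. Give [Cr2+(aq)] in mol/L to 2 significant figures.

With Pb²⁺/Pb at the cathode and Cr³⁺/Cr²⁺ at the anode, E°cell = −0.14 − (−0.41) = +0.27 V (n = 2).
From the Nernst equation, log Q = n(E° − E)/0.0592 = 2·(+0.27 − (+0.054))/0.0592 = 7.297.
The balanced reaction is Pb2+(aq) + 2 Cr2+(aq) → Pb(s) + 2 Cr3+(aq), so Q = [Cr3+(aq)]^2 / ([Pb2+(aq)]·[Cr2+(aq)]^2).
Substituting the known concentrations and solving, log [Cr2+(aq)] = −2.376 and [Cr2+(aq)] = 0.0042 M.

0.0042 M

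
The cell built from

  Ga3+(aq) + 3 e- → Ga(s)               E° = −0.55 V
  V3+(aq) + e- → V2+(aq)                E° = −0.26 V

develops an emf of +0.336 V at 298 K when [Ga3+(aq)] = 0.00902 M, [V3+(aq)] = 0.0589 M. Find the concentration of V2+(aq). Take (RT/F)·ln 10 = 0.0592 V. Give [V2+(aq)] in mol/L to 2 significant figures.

With V³⁺/V²⁺ at the cathode and Ga³⁺/Ga at the anode, E°cell = −0.26 − (−0.55) = +0.29 V (n = 3).
Rearranging E = E° − (0.0592/n)·log Q gives log Q = 3(+0.29 − (+0.336))/0.0592 = −2.331.
The balanced reaction is 3 V3+(aq) + Ga(s) → 3 V2+(aq) + Ga3+(aq), so Q = ([V2+(aq)]^3·[Ga3+(aq)]) / [V3+(aq)]^3.
Substituting the known concentrations and solving, log [V2+(aq)] = −1.325 and [V2+(aq)] = 0.047 M.

0.047 M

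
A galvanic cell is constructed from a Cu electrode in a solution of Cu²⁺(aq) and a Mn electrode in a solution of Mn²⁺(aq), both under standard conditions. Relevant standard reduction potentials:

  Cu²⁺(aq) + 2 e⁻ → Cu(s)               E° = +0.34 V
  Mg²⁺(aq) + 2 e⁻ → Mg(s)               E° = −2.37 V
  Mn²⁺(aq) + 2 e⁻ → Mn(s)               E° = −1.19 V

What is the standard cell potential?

+1.53 V

The Cu²⁺/Cu couple has the higher E°, so Cu ion is reduced (cathode) and Mn is oxidized (anode).
E°cell = E°(cathode) − E°(anode) = +0.34 − (−1.19) = +1.53 V.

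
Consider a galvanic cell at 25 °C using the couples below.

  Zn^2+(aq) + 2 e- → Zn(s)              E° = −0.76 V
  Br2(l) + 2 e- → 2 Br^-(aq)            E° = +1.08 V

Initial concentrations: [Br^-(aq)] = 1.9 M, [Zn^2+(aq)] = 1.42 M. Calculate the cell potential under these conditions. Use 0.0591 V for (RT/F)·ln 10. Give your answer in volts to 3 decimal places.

+1.819 V

The Br₂/Br⁻ couple has the more positive E°, so it is the cathode; Zn²⁺/Zn is the anode.
E°cell = +1.08 − (−0.76) = +1.84 V, with n = 2 electrons transferred.
Balancing gives Br2(l) + Zn(s) → 2 Br^-(aq) + Zn^2+(aq); hence Q = [Br^-(aq)]^2·[Zn^2+(aq)] = 5.13 (log Q = 0.710).
By the Nernst equation, E = +1.84 − (0.0591/2)·(0.710) = +1.819 V.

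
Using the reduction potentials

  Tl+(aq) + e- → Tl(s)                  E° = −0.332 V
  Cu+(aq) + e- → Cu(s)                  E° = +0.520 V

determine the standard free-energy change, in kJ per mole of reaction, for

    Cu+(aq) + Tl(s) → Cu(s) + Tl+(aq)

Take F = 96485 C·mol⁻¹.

−82.2 kJ/mol

In the reaction as written Cu+(aq) is reduced, so the Cu⁺/Cu couple is the cathode and Tl⁺/Tl is the anode.
E°cell = +0.520 − (−0.332) = +0.852 V; balancing electrons gives n = 1.
ΔG° = −nFE°cell = −(1)(96485)(+0.852) J/mol = −82.2 kJ/mol.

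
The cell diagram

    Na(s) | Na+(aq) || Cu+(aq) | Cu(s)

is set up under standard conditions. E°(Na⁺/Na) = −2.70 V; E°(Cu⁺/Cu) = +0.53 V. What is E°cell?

+3.23 V

By convention the left-hand electrode in cell notation is the anode (oxidation) and the right-hand electrode is the cathode (reduction).
E°cell = E°(right) − E°(left) = +0.53 − (−2.70) = +3.23 V.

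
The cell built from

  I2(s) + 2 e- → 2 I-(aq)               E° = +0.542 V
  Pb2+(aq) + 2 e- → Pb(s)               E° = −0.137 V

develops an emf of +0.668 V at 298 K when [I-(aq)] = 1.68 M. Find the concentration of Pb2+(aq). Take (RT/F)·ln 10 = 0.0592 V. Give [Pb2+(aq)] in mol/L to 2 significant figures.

With I₂/I⁻ at the cathode and Pb²⁺/Pb at the anode, E°cell = +0.542 − (−0.137) = +0.679 V (n = 2).
Rearranging E = E° − (0.0592/n)·log Q gives log Q = 2(+0.679 − (+0.668))/0.0592 = 0.372.
The balanced reaction is I2(s) + Pb(s) → 2 I-(aq) + Pb2+(aq), so Q = [I-(aq)]^2·[Pb2+(aq)].
Solving for the unknown gives log [Pb2+(aq)] = −0.079, so [Pb2+(aq)] ≈ 0.83 M.

0.83 M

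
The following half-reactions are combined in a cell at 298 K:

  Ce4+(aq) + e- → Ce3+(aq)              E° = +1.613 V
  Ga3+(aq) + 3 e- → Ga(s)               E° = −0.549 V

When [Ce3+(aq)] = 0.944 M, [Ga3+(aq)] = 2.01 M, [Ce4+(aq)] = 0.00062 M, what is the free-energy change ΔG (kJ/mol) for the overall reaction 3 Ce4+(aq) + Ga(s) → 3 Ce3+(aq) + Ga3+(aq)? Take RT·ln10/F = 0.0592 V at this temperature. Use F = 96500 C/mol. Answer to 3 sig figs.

E°cell = +1.613 − (−0.549) = +2.162 V; the balanced reaction transfers n = 3 electrons.
Q = ([Ce3+(aq)]^3·[Ga3+(aq)]) / [Ce4+(aq)]^3 = 7.09×10^9, so log Q = 9.851 and E = +2.162 − (0.0592/3)(9.851) = +1.9676 V.
ΔG = −nFE = −(3)(96500)(+1.9676) J/mol = −570 kJ/mol.

−570 kJ/mol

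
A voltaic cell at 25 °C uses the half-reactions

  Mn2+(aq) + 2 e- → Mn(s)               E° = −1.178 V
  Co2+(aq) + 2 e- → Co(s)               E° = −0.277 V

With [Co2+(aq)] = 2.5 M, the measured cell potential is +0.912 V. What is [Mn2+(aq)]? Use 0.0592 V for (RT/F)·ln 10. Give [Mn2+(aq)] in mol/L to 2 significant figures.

With Co²⁺/Co at the cathode and Mn²⁺/Mn at the anode, E°cell = −0.277 − (−1.178) = +0.901 V (n = 2).
From the Nernst equation, log Q = n(E° − E)/0.0592 = 2·(+0.901 − (+0.912))/0.0592 = −0.372.
Balancing electrons gives Co2+(aq) + Mn(s) → Co(s) + Mn2+(aq); thus Q = [Mn2+(aq)] / [Co2+(aq)].
Substituting the known concentrations and solving, log [Mn2+(aq)] = 0.026 and [Mn2+(aq)] = 1.1 M.

1.1 M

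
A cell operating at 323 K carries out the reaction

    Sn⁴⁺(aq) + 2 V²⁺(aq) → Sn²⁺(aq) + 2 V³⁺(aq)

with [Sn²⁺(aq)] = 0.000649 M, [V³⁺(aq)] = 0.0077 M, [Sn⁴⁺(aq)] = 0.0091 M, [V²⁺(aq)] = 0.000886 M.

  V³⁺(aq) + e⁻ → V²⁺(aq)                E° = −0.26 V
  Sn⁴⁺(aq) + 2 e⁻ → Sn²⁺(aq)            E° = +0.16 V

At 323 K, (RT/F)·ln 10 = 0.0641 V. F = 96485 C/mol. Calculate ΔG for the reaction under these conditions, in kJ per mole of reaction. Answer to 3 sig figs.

−76.5 kJ/mol

E°cell = +0.16 − (−0.26) = +0.42 V; the balanced reaction transfers n = 2 electrons.
The reaction quotient is ([Sn²⁺(aq)]·[V³⁺(aq)]^2) / ([Sn⁴⁺(aq)]·[V²⁺(aq)]^2) = 5.39; by Nernst, E = +0.42 − (0.0641/2)(0.731) = +0.3966 V.
ΔG = −nFE = −(2)(96485)(+0.3966) J/mol = −76.5 kJ/mol.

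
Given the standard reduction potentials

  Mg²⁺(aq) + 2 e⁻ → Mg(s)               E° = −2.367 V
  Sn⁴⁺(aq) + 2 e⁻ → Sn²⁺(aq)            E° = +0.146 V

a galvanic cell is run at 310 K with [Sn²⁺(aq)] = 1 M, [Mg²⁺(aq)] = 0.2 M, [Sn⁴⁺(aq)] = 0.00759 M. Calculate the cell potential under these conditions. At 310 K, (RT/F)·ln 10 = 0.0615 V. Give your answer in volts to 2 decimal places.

+2.47 V

Since E°(Sn⁴⁺/Sn²⁺) > E°(Mg²⁺/Mg), Sn⁴⁺/Sn²⁺ serves as the cathode.
E°cell = +0.146 − (−2.367) = +2.513 V, with n = 2 electrons transferred.
The balanced reaction is Sn⁴⁺(aq) + Mg(s) → Sn²⁺(aq) + Mg²⁺(aq), so Q = ([Sn²⁺(aq)]·[Mg²⁺(aq)]) / [Sn⁴⁺(aq)] = 26.4 and log Q = 1.421.
E = E° − (0.0615/n)·log Q = +2.513 − (0.0615/2)(1.421) = +2.47 V.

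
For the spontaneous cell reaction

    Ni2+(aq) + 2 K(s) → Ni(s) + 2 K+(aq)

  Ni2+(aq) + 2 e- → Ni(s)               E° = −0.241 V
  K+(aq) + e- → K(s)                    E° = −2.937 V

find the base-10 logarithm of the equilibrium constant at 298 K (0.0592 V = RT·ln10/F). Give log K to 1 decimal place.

The Ni²⁺/Ni couple is reduced (cathode); E°cell = −0.241 − (−2.937) = +2.696 V with n = 2.
At equilibrium E = 0, so log K = nE°cell / 0.0592 = (2)(+2.696) / 0.0592 = 91.1.

log K = 91.1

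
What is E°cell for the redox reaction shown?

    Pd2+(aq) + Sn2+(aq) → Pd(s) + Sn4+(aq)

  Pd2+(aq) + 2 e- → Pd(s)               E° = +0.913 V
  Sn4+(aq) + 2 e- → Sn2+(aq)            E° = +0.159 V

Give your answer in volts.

In the reaction as written, Pd2+(aq) is reduced (cathode) and Sn4+(aq) is produced by oxidation at the anode.
E°cell = E°(cathode) − E°(anode) = +0.913 − (+0.159) = +0.754 V.

+0.754 V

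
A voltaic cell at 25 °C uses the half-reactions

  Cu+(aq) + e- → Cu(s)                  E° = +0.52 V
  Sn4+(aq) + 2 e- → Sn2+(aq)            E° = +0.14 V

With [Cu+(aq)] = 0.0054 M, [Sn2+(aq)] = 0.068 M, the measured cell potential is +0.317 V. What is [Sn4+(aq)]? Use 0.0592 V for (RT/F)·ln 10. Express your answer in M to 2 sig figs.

0.00027 M

The Cu⁺/Cu couple has the larger reduction potential, so it is the cathode: E°cell = +0.52 − (+0.14) = +0.38 V and n = 2.
Since E = E° − (0.0592/n)·log Q, log Q = n(E° − E)/0.0592 = 2.128.
Balancing electrons gives 2 Cu+(aq) + Sn2+(aq) → 2 Cu(s) + Sn4+(aq); thus Q = [Sn4+(aq)] / ([Cu+(aq)]^2·[Sn2+(aq)]).
Substituting the known concentrations and solving, log [Sn4+(aq)] = −3.575 and [Sn4+(aq)] = 0.00027 M.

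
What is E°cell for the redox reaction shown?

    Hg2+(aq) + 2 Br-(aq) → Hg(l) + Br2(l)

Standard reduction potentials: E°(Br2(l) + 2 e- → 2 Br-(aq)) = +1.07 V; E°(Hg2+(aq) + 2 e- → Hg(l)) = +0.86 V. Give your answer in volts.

Hg2+(aq) gains electrons, so the Hg²⁺/Hg couple is the cathode; the Br₂/Br⁻ couple is the anode.
E°cell = E°(cathode) − E°(anode) = +0.86 − (+1.07) = −0.21 V.

−0.21 V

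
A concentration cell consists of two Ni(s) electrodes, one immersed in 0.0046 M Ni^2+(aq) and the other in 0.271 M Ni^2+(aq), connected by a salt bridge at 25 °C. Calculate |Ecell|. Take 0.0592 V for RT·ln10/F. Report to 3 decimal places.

0.052 V

For a concentration cell E°cell = 0, since both electrodes use the same couple.
The compartment with the higher Ni^2+(aq) concentration (0.271 M) acts as the cathode; ions are reduced there and produced at the dilute (0.0046 M) anode.
With n = 2, Ecell = −(0.0592/2)·log([dilute]/[conc]) = −(0.0592/2)·log(0.0046/0.271) = +0.052 V.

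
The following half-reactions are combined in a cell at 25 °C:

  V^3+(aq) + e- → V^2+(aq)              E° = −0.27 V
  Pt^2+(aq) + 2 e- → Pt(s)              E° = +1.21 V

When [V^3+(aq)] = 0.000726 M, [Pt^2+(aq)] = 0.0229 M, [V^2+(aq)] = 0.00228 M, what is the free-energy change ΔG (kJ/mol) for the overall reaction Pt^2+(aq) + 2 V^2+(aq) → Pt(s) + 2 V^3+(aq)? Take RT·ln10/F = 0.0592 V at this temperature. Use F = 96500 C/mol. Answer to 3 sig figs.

−282 kJ/mol

With Pt²⁺/Pt reduced at the cathode, E°cell = +1.21 − (−0.27) = +1.48 V and n = 2.
Here Q = [V^3+(aq)]^2 / ([Pt^2+(aq)]·[V^2+(aq)]^2) = 4.43 (log Q = 0.646), giving E = +1.48 − (0.0592/2)·(0.646) = +1.4609 V.
Finally ΔG = −nFE = −(2)(96500 C/mol)(+1.4609 V) = −282 kJ/mol.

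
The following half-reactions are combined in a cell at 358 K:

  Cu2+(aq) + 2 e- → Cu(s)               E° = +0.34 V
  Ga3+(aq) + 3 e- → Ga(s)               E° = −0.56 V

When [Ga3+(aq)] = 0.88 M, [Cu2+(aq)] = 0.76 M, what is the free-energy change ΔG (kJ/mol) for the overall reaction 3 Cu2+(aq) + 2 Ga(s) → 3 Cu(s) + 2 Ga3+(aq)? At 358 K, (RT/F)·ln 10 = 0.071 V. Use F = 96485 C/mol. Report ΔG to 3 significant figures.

−519 kJ/mol

The standard cell potential is +0.34 − (−0.56) = +0.90 V, with n = 6 electrons in the balanced equation.
The reaction quotient is [Ga3+(aq)]^2 / [Cu2+(aq)]^3 = 1.76; by Nernst, E = +0.90 − (0.071/6)(0.247) = +0.8971 V.
ΔG = −nFE = −(6)(96485)(+0.8971) J/mol = −519 kJ/mol.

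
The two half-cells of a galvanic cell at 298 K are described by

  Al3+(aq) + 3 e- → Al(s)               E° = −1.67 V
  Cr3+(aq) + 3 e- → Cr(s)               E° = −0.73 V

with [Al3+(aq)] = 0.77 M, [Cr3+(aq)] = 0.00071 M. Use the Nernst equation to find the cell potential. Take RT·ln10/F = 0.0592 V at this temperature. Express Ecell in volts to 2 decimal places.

The Cr³⁺/Cr couple has the more positive E°, so it is the cathode; Al³⁺/Al is the anode.
The standard potential is −0.73 − (−1.67) = +0.94 V and the balanced reaction transfers n = 3 electrons.
For the overall reaction Cr3+(aq) + Al(s) → Cr(s) + Al3+(aq), Q = [Al3+(aq)] / [Cr3+(aq)] = 1.08×10^3, giving log Q = 3.035.
Applying E = E° − (RT ln10/nF)·log Q gives +0.94 − (0.0592/3)(3.035) = +0.88 V.

+0.88 V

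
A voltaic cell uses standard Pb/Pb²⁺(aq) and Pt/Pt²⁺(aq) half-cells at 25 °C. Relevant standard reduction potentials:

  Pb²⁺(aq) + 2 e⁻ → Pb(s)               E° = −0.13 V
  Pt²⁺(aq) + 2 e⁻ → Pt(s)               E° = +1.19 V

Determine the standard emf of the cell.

+1.32 V

The Pt²⁺/Pt couple has the higher E°, so Pt ion is reduced (cathode) and Pb is oxidized (anode).
E°cell = E°(cathode) − E°(anode) = +1.19 − (−0.13) = +1.32 V.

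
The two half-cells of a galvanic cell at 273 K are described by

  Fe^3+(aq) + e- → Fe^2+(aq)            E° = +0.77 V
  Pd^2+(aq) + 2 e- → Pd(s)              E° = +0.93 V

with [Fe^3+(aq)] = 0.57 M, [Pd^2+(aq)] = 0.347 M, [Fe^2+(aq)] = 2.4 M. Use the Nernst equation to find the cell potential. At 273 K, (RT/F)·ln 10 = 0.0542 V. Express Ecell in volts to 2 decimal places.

The Pd²⁺/Pd couple has the more positive E°, so it is the cathode; Fe³⁺/Fe²⁺ is the anode.
The standard potential is +0.93 − (+0.77) = +0.16 V and the balanced reaction transfers n = 2 electrons.
The balanced reaction is Pd^2+(aq) + 2 Fe^2+(aq) → Pd(s) + 2 Fe^3+(aq), so Q = [Fe^3+(aq)]^2 / ([Pd^2+(aq)]·[Fe^2+(aq)]^2) = 0.163 and log Q = −0.789.
Applying E = E° − (RT ln10/nF)·log Q gives +0.16 − (0.0542/2)(−0.789) = +0.18 V.

+0.18 V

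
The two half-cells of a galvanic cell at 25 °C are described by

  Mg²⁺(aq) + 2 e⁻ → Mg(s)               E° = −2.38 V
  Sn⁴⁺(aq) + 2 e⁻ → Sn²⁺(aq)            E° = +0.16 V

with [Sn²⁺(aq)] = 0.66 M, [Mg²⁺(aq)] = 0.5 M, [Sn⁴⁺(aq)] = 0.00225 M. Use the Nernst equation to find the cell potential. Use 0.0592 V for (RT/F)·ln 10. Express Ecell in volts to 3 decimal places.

+2.476 V

Sn⁴⁺/Sn²⁺ is reduced (cathode, E° = +0.16 V) and Mg²⁺/Mg is oxidized (anode).
E°cell = E°cat − E°an = +0.16 − (−2.38) = +2.54 V; n = 2.
The balanced reaction is Sn⁴⁺(aq) + Mg(s) → Sn²⁺(aq) + Mg²⁺(aq), so Q = ([Sn²⁺(aq)]·[Mg²⁺(aq)]) / [Sn⁴⁺(aq)] = 147 and log Q = 2.166.
By the Nernst equation, E = +2.54 − (0.0592/2)·(2.166) = +2.476 V.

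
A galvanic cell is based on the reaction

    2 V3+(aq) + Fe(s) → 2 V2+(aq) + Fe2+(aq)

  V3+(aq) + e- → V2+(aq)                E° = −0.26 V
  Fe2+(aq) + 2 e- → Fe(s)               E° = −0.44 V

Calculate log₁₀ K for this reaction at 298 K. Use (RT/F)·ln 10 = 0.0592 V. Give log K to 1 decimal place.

log K = 6.1

The V³⁺/V²⁺ couple is reduced (cathode); E°cell = −0.26 − (−0.44) = +0.18 V with n = 2.
At equilibrium E = 0, so log K = nE°cell / 0.0592 = (2)(+0.18) / 0.0592 = 6.1.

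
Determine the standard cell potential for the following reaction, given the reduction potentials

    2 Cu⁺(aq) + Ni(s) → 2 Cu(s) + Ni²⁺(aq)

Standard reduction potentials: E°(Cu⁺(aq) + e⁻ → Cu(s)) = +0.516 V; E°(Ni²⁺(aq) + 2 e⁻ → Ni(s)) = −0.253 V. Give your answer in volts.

Cu⁺(aq) gains electrons, so the Cu⁺/Cu couple is the cathode; the Ni²⁺/Ni couple is the anode.
E°cell = E°(cathode) − E°(anode) = +0.516 − (−0.253) = +0.769 V.
The positive value indicates the reaction is spontaneous as written.

+0.769 V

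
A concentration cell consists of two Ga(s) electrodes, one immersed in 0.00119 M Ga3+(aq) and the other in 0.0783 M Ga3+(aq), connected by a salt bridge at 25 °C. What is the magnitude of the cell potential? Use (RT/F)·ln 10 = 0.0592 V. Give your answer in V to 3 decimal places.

0.036 V

For a concentration cell E°cell = 0, since both electrodes use the same couple.
The compartment with the higher Ga3+(aq) concentration (0.0783 M) acts as the cathode; ions are reduced there and produced at the dilute (0.00119 M) anode.
With n = 3, Ecell = −(0.0592/3)·log([dilute]/[conc]) = −(0.0592/3)·log(0.00119/0.0783) = +0.036 V.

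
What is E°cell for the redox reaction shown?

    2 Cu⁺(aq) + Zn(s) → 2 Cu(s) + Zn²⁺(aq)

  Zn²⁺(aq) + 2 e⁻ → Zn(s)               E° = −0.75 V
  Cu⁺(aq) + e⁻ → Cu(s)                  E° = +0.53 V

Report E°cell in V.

Cu⁺(aq) gains electrons, so the Cu⁺/Cu couple is the cathode; the Zn²⁺/Zn couple is the anode.
E°cell = E°(cathode) − E°(anode) = +0.53 − (−0.75) = +1.28 V.
The positive value indicates the reaction is spontaneous as written.

+1.28 V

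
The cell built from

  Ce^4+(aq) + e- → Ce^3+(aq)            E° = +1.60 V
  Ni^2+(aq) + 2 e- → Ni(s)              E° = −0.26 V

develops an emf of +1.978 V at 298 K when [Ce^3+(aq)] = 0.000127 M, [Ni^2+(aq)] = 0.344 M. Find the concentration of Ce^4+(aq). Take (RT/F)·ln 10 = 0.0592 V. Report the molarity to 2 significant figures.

0.0073 M

The Ce⁴⁺/Ce³⁺ couple has the larger reduction potential, so it is the cathode: E°cell = +1.60 − (−0.26) = +1.86 V and n = 2.
From the Nernst equation, log Q = n(E° − E)/0.0592 = 2·(+1.86 − (+1.978))/0.0592 = −3.986.
The balanced reaction is 2 Ce^4+(aq) + Ni(s) → 2 Ce^3+(aq) + Ni^2+(aq), so Q = ([Ce^3+(aq)]^2·[Ni^2+(aq)]) / [Ce^4+(aq)]^2.
Isolating [Ce^4+(aq)] in Q = 10^{−3.986} yields log [Ce^4+(aq)] = −2.135, i.e. 0.0073 M.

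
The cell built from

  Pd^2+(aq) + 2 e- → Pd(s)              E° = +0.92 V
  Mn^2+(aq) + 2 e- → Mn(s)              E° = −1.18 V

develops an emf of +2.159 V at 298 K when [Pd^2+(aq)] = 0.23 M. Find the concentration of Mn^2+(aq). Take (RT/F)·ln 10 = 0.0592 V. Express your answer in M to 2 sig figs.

0.0023 M

The Pd²⁺/Pd couple has the larger reduction potential, so it is the cathode: E°cell = +0.92 − (−1.18) = +2.10 V and n = 2.
Rearranging E = E° − (0.0592/n)·log Q gives log Q = 2(+2.10 − (+2.159))/0.0592 = −1.993.
The balanced reaction is Pd^2+(aq) + Mn(s) → Pd(s) + Mn^2+(aq), so Q = [Mn^2+(aq)] / [Pd^2+(aq)].
Isolating [Mn^2+(aq)] in Q = 10^{−1.993} yields log [Mn^2+(aq)] = −2.631, i.e. 0.0023 M.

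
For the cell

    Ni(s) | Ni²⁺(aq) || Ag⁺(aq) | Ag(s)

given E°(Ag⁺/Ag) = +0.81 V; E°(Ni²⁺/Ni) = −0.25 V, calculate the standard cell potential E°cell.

By convention the left-hand electrode in cell notation is the anode (oxidation) and the right-hand electrode is the cathode (reduction).
E°cell = E°(right) − E°(left) = +0.81 − (−0.25) = +1.06 V.

+1.06 V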